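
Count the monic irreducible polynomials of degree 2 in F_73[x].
There are 2628 monic irreducible polynomials of degree 2 over F_73

Each element of F_{73^2} that lies in no proper subfield is a root of exactly one monic irreducible of degree 2 over F_73, and each such polynomial has 2 distinct roots in F_{73^2}. By Möbius inversion the count is N_73(2) = (1/2) Σ_{d|2} μ(2/d) · 73^d = (1/2)(μ(2)·73^1 + μ(1)·73^2) = 5256/2 = 2628.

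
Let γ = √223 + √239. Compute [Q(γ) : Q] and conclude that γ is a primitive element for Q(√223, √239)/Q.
[Q(γ) : Q] = 4 (equivalently, Q(γ) = Q(√223, √239))

Obviously Q(γ) ⊆ Q(√223, √239), and [Q(√223, √239):Q] = 4 (since 223, 239 are distinct squarefree integers > 1 with 53297 not a perfect square). To show equality we compute the minimal polynomial of γ. From γ = √223 + √239: γ^2 = 223 + 2√(53297) + 239 = 462 + 2√(53297), so γ^2 - 462 = 2√(53297); squaring, (γ^2 - 462)^2 = 4·53297, i.e. γ^4 - 924γ^2 + 213444 - 213188 = 0, i.e. γ^4 - 924γ^2 + 256 = 0. So γ is a root of x^4 - 924x^2 + 256. This polynomial is irreducible over Q: it has no rational root (each ±√223 ± √239 is irrational), and any factorization into two quadratics over Q would force √(53297) ∈ Q (pairing opposite roots) or √223, √239 ∈ Q (other pairings), all impossible. Hence [Q(γ):Q] = 4 = [Q(√223, √239):Q], so Q(γ) = Q(√223, √239).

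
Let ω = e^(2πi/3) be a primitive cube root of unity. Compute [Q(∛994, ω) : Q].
[Q(∛994, ω) : Q] = 6

[Q(∛994):Q] = 3 (min poly x^3 - 994, irreducible since 994 is not a perfect cube). [Q(ω):Q] = 2 (min poly x^2 + x + 1). Since Q(∛994) ⊂ R and ω ∉ R, we have ω ∉ Q(∛994), so x^2 + x + 1 remains irreducible over Q(∛994) and [Q(∛994, ω) : Q(∛994)] = 2. By the tower law, [Q(∛994, ω) : Q] = 3 · 2 = 6. (In fact Q(∛994, ω) is the splitting field of x^3 - 994 over Q.)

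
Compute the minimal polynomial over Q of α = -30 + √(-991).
m_α(x) = x^2 + 60x + 1891

From α + 30 = √(-991), squaring gives (α + 30)^2 = -991, i.e. α^2 + 60α + 900 = -991, so α^2 + 60α + 1891 = 0. The discriminant of x^2 + 60x + 1891 is (60)^2 - 4·(1891) = 3600 - 7564 = -3964, and 4·(-991) is not a perfect square in Q since -991 is squarefree and ≠ 1. Hence x^2 + 60x + 1891 is irreducible over Q and is the minimal polynomial of α.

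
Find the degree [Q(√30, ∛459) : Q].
[Q(√30, ∛459) : Q] = 6

Let L = Q(√30, ∛459). Since Q(√30) ⊂ L and [Q(√30):Q] = 2, the tower law gives 2 | [L:Q]. Likewise Q(∛459) ⊂ L with [Q(∛459):Q] = 3 (because 459 is not a perfect cube), so 3 | [L:Q]. As gcd(2,3) = 1, [L:Q] is divisible by 6. Conversely L is generated over Q by √30 and ∛459, so [L:Q] ≤ 2·3 = 6. Therefore [Q(√30, ∛459) : Q] = 6.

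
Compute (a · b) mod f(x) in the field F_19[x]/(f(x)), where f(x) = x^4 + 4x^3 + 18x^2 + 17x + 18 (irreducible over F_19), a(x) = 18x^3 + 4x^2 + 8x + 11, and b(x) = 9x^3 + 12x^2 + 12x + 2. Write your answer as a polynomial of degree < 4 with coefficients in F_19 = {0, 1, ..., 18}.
a · b ≡ 11x^3 + 16x^2 + 2x + 14 (mod f(x))

Multiply in F_19[x]: a(x)·b(x) = (18x^3 + 4x^2 + 8x + 11)·(9x^3 + 12x^2 + 12x + 2) = 10x^6 + 5x^5 + 13x^4 + 13x^3 + 8x^2 + 15x + 3. This has degree ≥ 4, so divide by f(x) over F_19: 10x^6 + 5x^5 + 13x^4 + 13x^3 + 8x^2 + 15x + 3 = (10x^2 + 3x + 11)·(x^4 + 4x^3 + 18x^2 + 17x + 18) + (11x^3 + 16x^2 + 2x + 14). Hence a·b ≡ 11x^3 + 16x^2 + 2x + 14 (mod f). (F_19[x]/(f) is a field with 19^4 = 130321 elements since f is irreducible of degree 4.)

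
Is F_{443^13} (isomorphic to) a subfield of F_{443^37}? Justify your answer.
No: F_{443^13} is not a subfield of F_{443^37}

F_{p^m} embeds in F_{p^n} iff m | n. Here 13 ∤ 37 (since 37 = 2·13 + 11 with remainder 11 ≠ 0), so F_{443^13} is not a subfield of F_{443^37}. Equivalently: if it were, the tower law would give 13 = [F_{443^13}:F_443] dividing [F_{443^37}:F_443] = 37, contradiction.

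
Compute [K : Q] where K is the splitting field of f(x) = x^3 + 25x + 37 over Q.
[K : Q] = 6

By the rational root test, any rational root of the monic integer polynomial f(x) = x^3 + 25x + 37 must be an integer dividing the constant term 37, i.e. one of ±{1, 37}. Evaluating: f(1) = 63, f(-1) = 11, f(37) = 51615, f(-37) = -51541; none is 0, so f has no rational root and is therefore irreducible over Q (a cubic with no linear factor over a field is irreducible). For an irreducible cubic, the Galois group is A_3 or S_3 according as the discriminant disc(f) = -4a^3 - 27b^2 = -4·(25)^3 - 27·(37)^2 = -99463 is or is not a square in Q. Here disc(f) = -99463 is not a perfect square in Q, so the Galois group of f over Q is not contained in A_3 and must be all of S_3. The splitting field has degree |S_3| = 6 over Q, so [K : Q] = 6.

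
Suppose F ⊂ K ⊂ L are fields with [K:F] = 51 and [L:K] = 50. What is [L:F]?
[L:F] = 2550

The tower law says that for any tower of field extensions F ⊂ K ⊂ L with finite degrees, [L:F] = [L:K] · [K:F]. Here this gives [L:F] = 50 · 51 = 2550.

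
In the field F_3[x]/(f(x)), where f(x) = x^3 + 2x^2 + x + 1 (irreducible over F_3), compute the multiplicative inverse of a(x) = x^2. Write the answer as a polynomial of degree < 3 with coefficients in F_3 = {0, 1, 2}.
a(x)^(-1) ≡ x^2 + x + 2 (mod f(x))

Since f is irreducible over F_3, F_3[x]/(f) is a field and a(x) ≠ 0 has an inverse. Apply the extended Euclidean algorithm to f(x) and a(x) in F_3[x]: f(x) = (x + 2)·a(x) + (x + 1);  a(x) = (x + 2)·(x + 1) + (1). The last nonzero remainder is the constant 1 = gcd(f, a) in F_3. Back-substituting through the division chain expresses 1 = s(x)·a(x) + t(x)·f(x) with s(x) ≡ x^2 + x + 2 (mod f), so a(x)^(-1) ≡ s(x) = x^2 + x + 2 (mod f). Check: (x^2)·(x^2 + x + 2) = x^4 + x^3 + 2x^2 ≡ 1 (mod x^3 + 2x^2 + x + 1).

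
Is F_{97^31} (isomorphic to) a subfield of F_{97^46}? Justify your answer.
No: F_{97^31} is not a subfield of F_{97^46}

F_{p^m} embeds in F_{p^n} iff m | n. Here 31 ∤ 46 (since 46 = 1·31 + 15 with remainder 15 ≠ 0), so F_{97^31} is not a subfield of F_{97^46}. Equivalently: if it were, the tower law would give 31 = [F_{97^31}:F_97] dividing [F_{97^46}:F_97] = 46, contradiction.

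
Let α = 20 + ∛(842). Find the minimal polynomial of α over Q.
m_α(x) = x^3 - 60x^2 + 1200x - 8842

Set β = α - 20 = ∛(842), so β^3 = 842. Then (α - 20)^3 - 842 = 0, i.e. α is a root of g(x) = (x - 20)^3 - 842 = x^3 - 60x^2 + 1200x - 8842. Since g(x) = h(x - 20) where h(x) = x^3 - 842, and h is irreducible over Q (because 842 is not a perfect cube, so h has no rational root, and a monic cubic with no rational root is irreducible), g is also irreducible (irreducibility is preserved under the substitution x → x - 20). Hence m_α(x) = x^3 - 60x^2 + 1200x - 8842.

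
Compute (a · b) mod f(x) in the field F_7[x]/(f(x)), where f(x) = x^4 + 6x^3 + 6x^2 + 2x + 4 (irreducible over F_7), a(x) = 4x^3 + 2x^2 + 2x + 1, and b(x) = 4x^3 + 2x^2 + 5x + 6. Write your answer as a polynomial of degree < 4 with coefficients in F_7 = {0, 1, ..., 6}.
a · b ≡ 3x^3 + 4x^2 + 2x + 1 (mod f(x))

Multiply in F_7[x]: a(x)·b(x) = (4x^3 + 2x^2 + 2x + 1)·(4x^3 + 2x^2 + 5x + 6) = 2x^6 + 2x^5 + 4x^4 + 3x^2 + 3x + 6. This has degree ≥ 4, so divide by f(x) over F_7: 2x^6 + 2x^5 + 4x^4 + 3x^2 + 3x + 6 = (2x^2 + 4x + 3)·(x^4 + 6x^3 + 6x^2 + 2x + 4) + (3x^3 + 4x^2 + 2x + 1). Hence a·b ≡ 3x^3 + 4x^2 + 2x + 1 (mod f). (F_7[x]/(f) is a field with 7^4 = 2401 elements since f is irreducible of degree 4.)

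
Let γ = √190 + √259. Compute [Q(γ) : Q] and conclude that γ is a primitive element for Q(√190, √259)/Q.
[Q(γ) : Q] = 4 (equivalently, Q(γ) = Q(√190, √259))

Obviously Q(γ) ⊆ Q(√190, √259), and [Q(√190, √259):Q] = 4 (since 190, 259 are distinct squarefree integers > 1 with 49210 not a perfect square). To show equality we compute the minimal polynomial of γ. From γ = √190 + √259: γ^2 = 190 + 2√(49210) + 259 = 449 + 2√(49210), so γ^2 - 449 = 2√(49210); squaring, (γ^2 - 449)^2 = 4·49210, i.e. γ^4 - 898γ^2 + 201601 - 196840 = 0, i.e. γ^4 - 898γ^2 + 4761 = 0. So γ is a root of x^4 - 898x^2 + 4761. This polynomial is irreducible over Q: it has no rational root (each ±√190 ± √259 is irrational), and any factorization into two quadratics over Q would force √(49210) ∈ Q (pairing opposite roots) or √190, √259 ∈ Q (other pairings), all impossible. Hence [Q(γ):Q] = 4 = [Q(√190, √259):Q], so Q(γ) = Q(√190, √259).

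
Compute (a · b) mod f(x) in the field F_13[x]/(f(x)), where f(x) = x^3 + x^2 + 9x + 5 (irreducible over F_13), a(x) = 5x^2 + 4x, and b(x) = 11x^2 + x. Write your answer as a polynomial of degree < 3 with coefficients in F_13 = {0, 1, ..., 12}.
a · b ≡ 9x^2 + 4 (mod f(x))

Multiply in F_13[x]: a(x)·b(x) = (5x^2 + 4x)·(11x^2 + x) = 3x^4 + 10x^3 + 4x^2. This has degree ≥ 3, so divide by f(x) over F_13: 3x^4 + 10x^3 + 4x^2 = (3x + 7)·(x^3 + x^2 + 9x + 5) + (9x^2 + 4). Hence a·b ≡ 9x^2 + 4 (mod f). (F_13[x]/(f) is a field with 13^3 = 2197 elements since f is irreducible of degree 3.)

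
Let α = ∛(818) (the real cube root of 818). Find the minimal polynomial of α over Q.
m_α(x) = x^3 - 818

α satisfies α^3 = 818, so x^3 - 818 annihilates α. By the rational root test, a rational root p/q (in lowest terms) of x^3 - 818 would satisfy p^3 = 818 q^3, forcing q = 1 and p^3 = 818; but 818 is not a perfect cube, contradiction. A monic cubic over Q with no rational root is irreducible (any nontrivial factorization would include a linear factor). Hence x^3 - 818 is the minimal polynomial of α, and in particular [Q(α):Q] = 3.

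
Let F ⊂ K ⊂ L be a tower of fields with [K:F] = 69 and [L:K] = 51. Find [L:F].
[L:F] = 3519

The tower law says that for any tower of field extensions F ⊂ K ⊂ L with finite degrees, [L:F] = [L:K] · [K:F]. Here this gives [L:F] = 51 · 69 = 3519.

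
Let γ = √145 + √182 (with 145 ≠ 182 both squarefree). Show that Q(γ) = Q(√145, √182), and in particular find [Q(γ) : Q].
[Q(γ) : Q] = 4 (equivalently, Q(γ) = Q(√145, √182))

Obviously Q(γ) ⊆ Q(√145, √182), and [Q(√145, √182):Q] = 4 (since 145, 182 are distinct squarefree integers > 1 with 26390 not a perfect square). To show equality we compute the minimal polynomial of γ. From γ = √145 + √182: γ^2 = 145 + 2√(26390) + 182 = 327 + 2√(26390), so γ^2 - 327 = 2√(26390); squaring, (γ^2 - 327)^2 = 4·26390, i.e. γ^4 - 654γ^2 + 106929 - 105560 = 0, i.e. γ^4 - 654γ^2 + 1369 = 0. So γ is a root of x^4 - 654x^2 + 1369. This polynomial is irreducible over Q: it has no rational root (each ±√145 ± √182 is irrational), and any factorization into two quadratics over Q would force √(26390) ∈ Q (pairing opposite roots) or √145, √182 ∈ Q (other pairings), all impossible. Hence [Q(γ):Q] = 4 = [Q(√145, √182):Q], so Q(γ) = Q(√145, √182).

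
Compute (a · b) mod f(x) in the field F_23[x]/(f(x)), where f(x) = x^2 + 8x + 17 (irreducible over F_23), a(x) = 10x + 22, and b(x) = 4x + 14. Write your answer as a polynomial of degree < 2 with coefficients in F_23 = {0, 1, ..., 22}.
a · b ≡ 19 (mod f(x))

Multiply in F_23[x]: a(x)·b(x) = (10x + 22)·(4x + 14) = 17x^2 + 21x + 9. This has degree ≥ 2, so divide by f(x) over F_23: 17x^2 + 21x + 9 = (17)·(x^2 + 8x + 17) + (19). Hence a·b ≡ 19 (mod f). (F_23[x]/(f) is a field with 23^2 = 529 elements since f is irreducible of degree 2.)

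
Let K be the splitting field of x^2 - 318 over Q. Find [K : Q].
[K : Q] = 2

f(x) = x^2 - 318 factors as (x - √318)(x + √318). The splitting field is K = Q(√318). Since 318 is squarefree and > 1, it is not a perfect square, so x^2 - 318 is irreducible over Q and [Q(√318) : Q] = 2. Hence [K : Q] = 2.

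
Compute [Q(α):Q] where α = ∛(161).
[Q(α):Q] = 3

The minimal polynomial of α is x^3 - 161, irreducible over Q since 161 is not a perfect cube (so x^3 - 161 has no rational root). Hence [Q(α):Q] = deg(m_α) = 3.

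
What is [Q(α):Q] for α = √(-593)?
[Q(α):Q] = 2

[Q(α):Q] equals the degree of the minimal polynomial of α. Here α^2 = -593 and x^2 + 593 is irreducible (d = -593 is squarefree, ≠ 1, hence not a square), so deg(m_α) = 2. Thus [Q(α):Q] = 2.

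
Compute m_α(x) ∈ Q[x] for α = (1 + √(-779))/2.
m_α(x) = x^2 - x + 195

From 2α - 1 = √(-779), squaring gives (2α - 1)^2 = -779, i.e. 4α^2 - 4α + 1 = -779, so α^2 - α + (1 + 779)/4 = 0. Since -779 ≡ 1 (mod 4), (1 + 779)/4 = 195 ∈ Z. The polynomial x^2 - x + 195 has discriminant 1 - 4·(195) = -779, which is not a perfect square in Q (d = -779 is squarefree and ≠ 1), so x^2 - x + 195 is irreducible over Q. It is the minimal polynomial of α.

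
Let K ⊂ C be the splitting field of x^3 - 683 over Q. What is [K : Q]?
[K : Q] = 6

The roots of x^3 - 683 are ∛683, ω∛683, ω^2∛683 where ω = e^(2πi/3) is a primitive cube root of unity, so K = Q(∛683, ω). Now [Q(∛683):Q] = 3 (since 683 is not a perfect cube, x^3 - 683 is irreducible) and [Q(ω):Q] = 2. Both 2 and 3 divide [K:Q], and [K:Q] ≤ 3·2 = 6, so [K:Q] = 6. (Equivalently: Q(∛683) ⊂ R but ω ∉ R, so [K : Q(∛683)] = 2.)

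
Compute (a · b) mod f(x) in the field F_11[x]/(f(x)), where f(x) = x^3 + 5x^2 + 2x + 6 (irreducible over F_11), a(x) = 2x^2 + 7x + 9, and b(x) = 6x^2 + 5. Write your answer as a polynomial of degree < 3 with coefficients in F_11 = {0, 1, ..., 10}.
a · b ≡ 9x^2 + 10x + 10 (mod f(x))

Multiply in F_11[x]: a(x)·b(x) = (2x^2 + 7x + 9)·(6x^2 + 5) = x^4 + 9x^3 + 9x^2 + 2x + 1. This has degree ≥ 3, so divide by f(x) over F_11: x^4 + 9x^3 + 9x^2 + 2x + 1 = (x + 4)·(x^3 + 5x^2 + 2x + 6) + (9x^2 + 10x + 10). Hence a·b ≡ 9x^2 + 10x + 10 (mod f). (F_11[x]/(f) is a field with 11^3 = 1331 elements since f is irreducible of degree 3.)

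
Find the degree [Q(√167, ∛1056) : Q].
[Q(√167, ∛1056) : Q] = 6

Let L = Q(√167, ∛1056). Since Q(√167) ⊂ L and [Q(√167):Q] = 2, the tower law gives 2 | [L:Q]. Likewise Q(∛1056) ⊂ L with [Q(∛1056):Q] = 3 (because 1056 is not a perfect cube), so 3 | [L:Q]. As gcd(2,3) = 1, [L:Q] is divisible by 6. Conversely L is generated over Q by √167 and ∛1056, so [L:Q] ≤ 2·3 = 6. Therefore [Q(√167, ∛1056) : Q] = 6.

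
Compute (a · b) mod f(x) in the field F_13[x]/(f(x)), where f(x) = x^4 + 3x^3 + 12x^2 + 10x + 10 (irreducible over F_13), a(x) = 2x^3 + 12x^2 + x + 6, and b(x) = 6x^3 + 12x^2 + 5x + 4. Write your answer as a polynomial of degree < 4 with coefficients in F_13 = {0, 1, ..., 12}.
a · b ≡ 2x^3 + 8x^2 + 8x (mod f(x))

Multiply in F_13[x]: a(x)·b(x) = (2x^3 + 12x^2 + x + 6)·(6x^3 + 12x^2 + 5x + 4) = 12x^6 + 5x^5 + 4x^4 + 12x^3 + 8x^2 + 8x + 11. This has degree ≥ 4, so divide by f(x) over F_13: 12x^6 + 5x^5 + 4x^4 + 12x^3 + 8x^2 + 8x + 11 = (12x^2 + 8x + 5)·(x^4 + 3x^3 + 12x^2 + 10x + 10) + (2x^3 + 8x^2 + 8x). Hence a·b ≡ 2x^3 + 8x^2 + 8x (mod f). (F_13[x]/(f) is a field with 13^4 = 28561 elements since f is irreducible of degree 4.)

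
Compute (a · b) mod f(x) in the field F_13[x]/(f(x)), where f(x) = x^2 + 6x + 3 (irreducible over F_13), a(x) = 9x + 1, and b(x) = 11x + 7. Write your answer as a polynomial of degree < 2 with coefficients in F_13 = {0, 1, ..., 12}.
a · b ≡ 9 (mod f(x))

Multiply in F_13[x]: a(x)·b(x) = (9x + 1)·(11x + 7) = 8x^2 + 9x + 7. This has degree ≥ 2, so divide by f(x) over F_13: 8x^2 + 9x + 7 = (8)·(x^2 + 6x + 3) + (9). Hence a·b ≡ 9 (mod f). (F_13[x]/(f) is a field with 13^2 = 169 elements since f is irreducible of degree 2.)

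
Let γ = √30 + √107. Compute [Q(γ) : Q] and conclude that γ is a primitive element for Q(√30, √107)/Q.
[Q(γ) : Q] = 4 (equivalently, Q(γ) = Q(√30, √107))

Obviously Q(γ) ⊆ Q(√30, √107), and [Q(√30, √107):Q] = 4 (since 30, 107 are distinct squarefree integers > 1 with 3210 not a perfect square). To show equality we compute the minimal polynomial of γ. From γ = √30 + √107: γ^2 = 30 + 2√(3210) + 107 = 137 + 2√(3210), so γ^2 - 137 = 2√(3210); squaring, (γ^2 - 137)^2 = 4·3210, i.e. γ^4 - 274γ^2 + 18769 - 12840 = 0, i.e. γ^4 - 274γ^2 + 5929 = 0. So γ is a root of x^4 - 274x^2 + 5929. This polynomial is irreducible over Q: it has no rational root (each ±√30 ± √107 is irrational), and any factorization into two quadratics over Q would force √(3210) ∈ Q (pairing opposite roots) or √30, √107 ∈ Q (other pairings), all impossible. Hence [Q(γ):Q] = 4 = [Q(√30, √107):Q], so Q(γ) = Q(√30, √107).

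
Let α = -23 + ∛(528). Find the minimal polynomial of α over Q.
m_α(x) = x^3 + 69x^2 + 1587x + 11639

Set β = α + 23 = ∛(528), so β^3 = 528. Then (α + 23)^3 - 528 = 0, i.e. α is a root of g(x) = (x + 23)^3 - 528 = x^3 + 69x^2 + 1587x + 11639. Since g(x) = h(x + 23) where h(x) = x^3 - 528, and h is irreducible over Q (because 528 is not a perfect cube, so h has no rational root, and a monic cubic with no rational root is irreducible), g is also irreducible (irreducibility is preserved under the substitution x → x + 23). Hence m_α(x) = x^3 + 69x^2 + 1587x + 11639.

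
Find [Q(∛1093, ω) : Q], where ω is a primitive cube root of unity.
[Q(∛1093, ω) : Q] = 6

[Q(∛1093):Q] = 3 (min poly x^3 - 1093, irreducible since 1093 is not a perfect cube). [Q(ω):Q] = 2 (min poly x^2 + x + 1). Since Q(∛1093) ⊂ R and ω ∉ R, we have ω ∉ Q(∛1093), so x^2 + x + 1 remains irreducible over Q(∛1093) and [Q(∛1093, ω) : Q(∛1093)] = 2. By the tower law, [Q(∛1093, ω) : Q] = 3 · 2 = 6. (In fact Q(∛1093, ω) is the splitting field of x^3 - 1093 over Q.)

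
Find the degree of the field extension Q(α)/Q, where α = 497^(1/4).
[Q(α):Q] = 4

α is a root of x^4 - 497. By Eisenstein's criterion at the prime p = 7 (which divides the constant term 497 but p^2 = 49 does not, since 497 is squarefree), x^4 - 497 is irreducible over Q. Hence [Q(α):Q] = 4.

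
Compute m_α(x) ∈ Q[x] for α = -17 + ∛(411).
m_α(x) = x^3 + 51x^2 + 867x + 4502

Set β = α + 17 = ∛(411), so β^3 = 411. Then (α + 17)^3 - 411 = 0, i.e. α is a root of g(x) = (x + 17)^3 - 411 = x^3 + 51x^2 + 867x + 4502. Since g(x) = h(x + 17) where h(x) = x^3 - 411, and h is irreducible over Q (because 411 is not a perfect cube, so h has no rational root, and a monic cubic with no rational root is irreducible), g is also irreducible (irreducibility is preserved under the substitution x → x + 17). Hence m_α(x) = x^3 + 51x^2 + 867x + 4502.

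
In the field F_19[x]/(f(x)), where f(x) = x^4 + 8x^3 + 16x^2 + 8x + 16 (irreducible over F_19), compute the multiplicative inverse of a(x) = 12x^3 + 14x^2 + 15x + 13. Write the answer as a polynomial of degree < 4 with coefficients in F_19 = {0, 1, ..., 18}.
a(x)^(-1) ≡ 12x^3 + 18x^2 + 9x + 8 (mod f(x))

Since f is irreducible over F_19, F_19[x]/(f) is a field and a(x) ≠ 0 has an inverse. Apply the extended Euclidean algorithm to f(x) and a(x) in F_19[x]: f(x) = (8x + 4)·a(x) + (11x^2 + 15x + 2);  a(x) = (8x + 18)·(11x^2 + 15x + 2) + (14x + 15);  (11x^2 + 15x + 2) = (13x + 17)·(14x + 15) + (13). The last nonzero remainder is the constant 13 = gcd(f, a) in F_19. Back-substituting through the division chain expresses 13 = s(x)·a(x) + t(x)·f(x) with s(x) ≡ 4x^3 + 6x^2 + 3x + 9 (mod f), so (4x^3 + 6x^2 + 3x + 9)·a(x) ≡ 13 (mod f). Multiplying by 13^(-1) ≡ 3 in F_19 gives a(x)^(-1) ≡ 3·(4x^3 + 6x^2 + 3x + 9) ≡ 12x^3 + 18x^2 + 9x + 8 (mod f). Check: (12x^3 + 14x^2 + 15x + 13)·(12x^3 + 18x^2 + 9x + 8) = 11x^6 + 4x^5 + 8x^4 + 2x^3 + 6x^2 + 9x + 9 ≡ 1 (mod x^4 + 8x^3 + 16x^2 + 8x + 16).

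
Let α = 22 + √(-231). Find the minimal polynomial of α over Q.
m_α(x) = x^2 - 44x + 715

From α - 22 = √(-231), squaring gives (α - 22)^2 = -231, i.e. α^2 - 44α + 484 = -231, so α^2 - 44α + 715 = 0. The discriminant of x^2 - 44x + 715 is (-44)^2 - 4·(715) = 1936 - 2860 = -924, and 4·(-231) is not a perfect square in Q since -231 is squarefree and ≠ 1. Hence x^2 - 44x + 715 is irreducible over Q and is the minimal polynomial of α.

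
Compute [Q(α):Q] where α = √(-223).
[Q(α):Q] = 2

[Q(α):Q] equals the degree of the minimal polynomial of α. Here α^2 = -223 and x^2 + 223 is irreducible (d = -223 is squarefree, ≠ 1, hence not a square), so deg(m_α) = 2. Thus [Q(α):Q] = 2.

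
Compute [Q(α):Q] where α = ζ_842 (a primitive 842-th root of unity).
[Q(α):Q] = 420

The minimal polynomial of ζ_842 over Q is the 842-th cyclotomic polynomial Φ_842(x), which is irreducible over Q and has degree φ(842) = 420. Hence [Q(α):Q] = φ(842) = 420.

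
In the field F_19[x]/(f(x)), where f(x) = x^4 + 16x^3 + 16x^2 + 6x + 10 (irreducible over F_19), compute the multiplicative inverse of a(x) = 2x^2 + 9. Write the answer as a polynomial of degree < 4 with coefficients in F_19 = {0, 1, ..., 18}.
a(x)^(-1) ≡ 18x^3 + 5x^2 + 11x + 13 (mod f(x))

Since f is irreducible over F_19, F_19[x]/(f) is a field and a(x) ≠ 0 has an inverse. Apply the extended Euclidean algorithm to f(x) and a(x) in F_19[x]: f(x) = (10x^2 + 8x + 1)·a(x) + (10x + 1);  a(x) = (4x + 11)·(10x + 1) + (17). The last nonzero remainder is the constant 17 = gcd(f, a) in F_19. Back-substituting through the division chain expresses 17 = s(x)·a(x) + t(x)·f(x) with s(x) ≡ 2x^3 + 9x^2 + 16x + 12 (mod f), so (2x^3 + 9x^2 + 16x + 12)·a(x) ≡ 17 (mod f). Multiplying by 17^(-1) ≡ 9 in F_19 gives a(x)^(-1) ≡ 9·(2x^3 + 9x^2 + 16x + 12) ≡ 18x^3 + 5x^2 + 11x + 13 (mod f). Check: (2x^2 + 9)·(18x^3 + 5x^2 + 11x + 13) = 17x^5 + 10x^4 + 13x^3 + 14x^2 + 4x + 3 ≡ 1 (mod x^4 + 16x^3 + 16x^2 + 6x + 10).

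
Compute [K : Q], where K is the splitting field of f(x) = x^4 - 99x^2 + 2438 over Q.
[K : Q] = 4

Solving the quadratic in x^2: x^2 = (99 ± √(99^2 - 4·2438))/2 = (99 ± √49)/2 = (99 ± 7)/2, giving x^2 = 46 or x^2 = 53. So f(x) = (x^2 - 46)(x^2 - 53) and the roots of f are ±√46, ±√53. Hence the splitting field is K = Q(√46, √53). Since 46 and 53 are distinct squarefree integers > 1, their product 2438 is not a perfect square, so √53 ∉ Q(√46). By the tower law [K:Q] = [Q(√46,√53):Q(√46)] · [Q(√46):Q] = 2 · 2 = 4.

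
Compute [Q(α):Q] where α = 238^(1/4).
[Q(α):Q] = 4

α is a root of x^4 - 238. By Eisenstein's criterion at the prime p = 2 (which divides the constant term 238 but p^2 = 4 does not, since 238 is squarefree), x^4 - 238 is irreducible over Q. Hence [Q(α):Q] = 4.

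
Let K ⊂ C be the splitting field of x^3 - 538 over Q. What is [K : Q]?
[K : Q] = 6

The roots of x^3 - 538 are ∛538, ω∛538, ω^2∛538 where ω = e^(2πi/3) is a primitive cube root of unity, so K = Q(∛538, ω). Now [Q(∛538):Q] = 3 (since 538 is not a perfect cube, x^3 - 538 is irreducible) and [Q(ω):Q] = 2. Both 2 and 3 divide [K:Q], and [K:Q] ≤ 3·2 = 6, so [K:Q] = 6. (Equivalently: Q(∛538) ⊂ R but ω ∉ R, so [K : Q(∛538)] = 2.)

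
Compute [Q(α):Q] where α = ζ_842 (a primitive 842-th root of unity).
[Q(α):Q] = 420

The minimal polynomial of ζ_842 over Q is the 842-th cyclotomic polynomial Φ_842(x), which is irreducible over Q and has degree φ(842) = 420. Hence [Q(α):Q] = φ(842) = 420.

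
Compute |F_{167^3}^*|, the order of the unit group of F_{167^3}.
|F_{167^3}^*| = 4657462

F_{167^3} has 167^3 = 4657463 elements; its multiplicative group consists of all nonzero elements, so |F_{167^3}^*| = 4657463 - 1 = 4657462. (It is cyclic since any finite subgroup of the multiplicative group of a field is cyclic.)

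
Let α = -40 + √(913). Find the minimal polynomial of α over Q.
m_α(x) = x^2 + 80x + 687

From α + 40 = √(913), squaring gives (α + 40)^2 = 913, i.e. α^2 + 80α + 1600 = 913, so α^2 + 80α + 687 = 0. The discriminant of x^2 + 80x + 687 is (80)^2 - 4·(687) = 6400 - 2748 = 3652, and 4·(913) is not a perfect square in Q since 913 is squarefree and ≠ 1. Hence x^2 + 80x + 687 is irreducible over Q and is the minimal polynomial of α.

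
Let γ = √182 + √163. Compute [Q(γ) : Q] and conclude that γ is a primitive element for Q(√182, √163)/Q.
[Q(γ) : Q] = 4 (equivalently, Q(γ) = Q(√182, √163))

Obviously Q(γ) ⊆ Q(√182, √163), and [Q(√182, √163):Q] = 4 (since 182, 163 are distinct squarefree integers > 1 with 29666 not a perfect square). To show equality we compute the minimal polynomial of γ. From γ = √182 + √163: γ^2 = 182 + 2√(29666) + 163 = 345 + 2√(29666), so γ^2 - 345 = 2√(29666); squaring, (γ^2 - 345)^2 = 4·29666, i.e. γ^4 - 690γ^2 + 119025 - 118664 = 0, i.e. γ^4 - 690γ^2 + 361 = 0. So γ is a root of x^4 - 690x^2 + 361. This polynomial is irreducible over Q: it has no rational root (each ±√182 ± √163 is irrational), and any factorization into two quadratics over Q would force √(29666) ∈ Q (pairing opposite roots) or √182, √163 ∈ Q (other pairings), all impossible. Hence [Q(γ):Q] = 4 = [Q(√182, √163):Q], so Q(γ) = Q(√182, √163).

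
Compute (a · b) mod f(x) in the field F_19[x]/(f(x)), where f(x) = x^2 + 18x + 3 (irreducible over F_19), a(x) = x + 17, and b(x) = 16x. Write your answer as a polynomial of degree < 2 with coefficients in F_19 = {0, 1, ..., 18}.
a · b ≡ 3x + 9 (mod f(x))

Multiply in F_19[x]: a(x)·b(x) = (x + 17)·(16x) = 16x^2 + 6x. This has degree ≥ 2, so divide by f(x) over F_19: 16x^2 + 6x = (16)·(x^2 + 18x + 3) + (3x + 9). Hence a·b ≡ 3x + 9 (mod f). (F_19[x]/(f) is a field with 19^2 = 361 elements since f is irreducible of degree 2.)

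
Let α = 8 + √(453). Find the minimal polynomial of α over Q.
m_α(x) = x^2 - 16x - 389

From α - 8 = √(453), squaring gives (α - 8)^2 = 453, i.e. α^2 - 16α + 64 = 453, so α^2 - 16α - 389 = 0. The discriminant of x^2 - 16x - 389 is (-16)^2 - 4·(-389) = 256 + 1556 = 1812, and 4·(453) is not a perfect square in Q since 453 is squarefree and ≠ 1. Hence x^2 - 16x - 389 is irreducible over Q and is the minimal polynomial of α.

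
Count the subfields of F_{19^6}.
F_{19^6} has 4 subfields

The subfields of F_{p^n} are exactly the fields F_{p^d} for d | n (each is the fixed field of the unique index-d subgroup of Gal(F_{p^n}/F_p) ≅ Z/nZ). The divisors of n = 6 are {1, 2, 3, 6}, giving 4 subfields: F_{19^1}, F_{19^2}, F_{19^3}, F_{19^6}.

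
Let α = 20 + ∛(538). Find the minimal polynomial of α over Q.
m_α(x) = x^3 - 60x^2 + 1200x - 8538

Set β = α - 20 = ∛(538), so β^3 = 538. Then (α - 20)^3 - 538 = 0, i.e. α is a root of g(x) = (x - 20)^3 - 538 = x^3 - 60x^2 + 1200x - 8538. Since g(x) = h(x - 20) where h(x) = x^3 - 538, and h is irreducible over Q (because 538 is not a perfect cube, so h has no rational root, and a monic cubic with no rational root is irreducible), g is also irreducible (irreducibility is preserved under the substitution x → x - 20). Hence m_α(x) = x^3 - 60x^2 + 1200x - 8538.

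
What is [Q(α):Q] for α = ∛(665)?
[Q(α):Q] = 3

The minimal polynomial of α is x^3 - 665, irreducible over Q since 665 is not a perfect cube (so x^3 - 665 has no rational root). Hence [Q(α):Q] = deg(m_α) = 3.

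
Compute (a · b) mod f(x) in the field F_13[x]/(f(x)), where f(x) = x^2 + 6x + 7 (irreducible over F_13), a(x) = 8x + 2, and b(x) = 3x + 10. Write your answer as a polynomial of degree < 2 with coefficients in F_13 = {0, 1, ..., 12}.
a · b ≡ 7x + 8 (mod f(x))

Multiply in F_13[x]: a(x)·b(x) = (8x + 2)·(3x + 10) = 11x^2 + 8x + 7. This has degree ≥ 2, so divide by f(x) over F_13: 11x^2 + 8x + 7 = (11)·(x^2 + 6x + 7) + (7x + 8). Hence a·b ≡ 7x + 8 (mod f). (F_13[x]/(f) is a field with 13^2 = 169 elements since f is irreducible of degree 2.)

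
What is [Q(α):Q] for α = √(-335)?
[Q(α):Q] = 2

[Q(α):Q] equals the degree of the minimal polynomial of α. Here α^2 = -335 and x^2 + 335 is irreducible (d = -335 is squarefree, ≠ 1, hence not a square), so deg(m_α) = 2. Thus [Q(α):Q] = 2.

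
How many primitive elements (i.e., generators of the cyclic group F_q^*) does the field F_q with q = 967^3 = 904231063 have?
There are φ(904231062) = 243378432 primitive elements

F_q^* is cyclic of order q - 1 = 904231062. A cyclic group of order m has exactly φ(m) generators. Here m = 904231062 = 2 · 3^2 · 7 · 23 · 67 · 4657, so the number of primitive elements is φ(904231062) = 243378432.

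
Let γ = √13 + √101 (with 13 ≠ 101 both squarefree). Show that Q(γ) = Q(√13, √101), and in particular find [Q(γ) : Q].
[Q(γ) : Q] = 4 (equivalently, Q(γ) = Q(√13, √101))

Obviously Q(γ) ⊆ Q(√13, √101), and [Q(√13, √101):Q] = 4 (since 13, 101 are distinct squarefree integers > 1 with 1313 not a perfect square). To show equality we compute the minimal polynomial of γ. From γ = √13 + √101: γ^2 = 13 + 2√(1313) + 101 = 114 + 2√(1313), so γ^2 - 114 = 2√(1313); squaring, (γ^2 - 114)^2 = 4·1313, i.e. γ^4 - 228γ^2 + 12996 - 5252 = 0, i.e. γ^4 - 228γ^2 + 7744 = 0. So γ is a root of x^4 - 228x^2 + 7744. This polynomial is irreducible over Q: it has no rational root (each ±√13 ± √101 is irrational), and any factorization into two quadratics over Q would force √(1313) ∈ Q (pairing opposite roots) or √13, √101 ∈ Q (other pairings), all impossible. Hence [Q(γ):Q] = 4 = [Q(√13, √101):Q], so Q(γ) = Q(√13, √101).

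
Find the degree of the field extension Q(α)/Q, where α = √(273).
[Q(α):Q] = 2

[Q(α):Q] equals the degree of the minimal polynomial of α. Here α^2 = 273 and x^2 - 273 is irreducible (d = 273 is squarefree, ≠ 1, hence not a square), so deg(m_α) = 2. Thus [Q(α):Q] = 2.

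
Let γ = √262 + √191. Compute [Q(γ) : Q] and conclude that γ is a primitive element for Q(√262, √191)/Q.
[Q(γ) : Q] = 4 (equivalently, Q(γ) = Q(√262, √191))

Obviously Q(γ) ⊆ Q(√262, √191), and [Q(√262, √191):Q] = 4 (since 262, 191 are distinct squarefree integers > 1 with 50042 not a perfect square). To show equality we compute the minimal polynomial of γ. From γ = √262 + √191: γ^2 = 262 + 2√(50042) + 191 = 453 + 2√(50042), so γ^2 - 453 = 2√(50042); squaring, (γ^2 - 453)^2 = 4·50042, i.e. γ^4 - 906γ^2 + 205209 - 200168 = 0, i.e. γ^4 - 906γ^2 + 5041 = 0. So γ is a root of x^4 - 906x^2 + 5041. This polynomial is irreducible over Q: it has no rational root (each ±√262 ± √191 is irrational), and any factorization into two quadratics over Q would force √(50042) ∈ Q (pairing opposite roots) or √262, √191 ∈ Q (other pairings), all impossible. Hence [Q(γ):Q] = 4 = [Q(√262, √191):Q], so Q(γ) = Q(√262, √191).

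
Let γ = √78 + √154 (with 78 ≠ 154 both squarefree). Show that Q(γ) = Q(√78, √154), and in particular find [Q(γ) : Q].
[Q(γ) : Q] = 4 (equivalently, Q(γ) = Q(√78, √154))

Obviously Q(γ) ⊆ Q(√78, √154), and [Q(√78, √154):Q] = 4 (since 78, 154 are distinct squarefree integers > 1 with 12012 not a perfect square). To show equality we compute the minimal polynomial of γ. From γ = √78 + √154: γ^2 = 78 + 2√(12012) + 154 = 232 + 2√(12012), so γ^2 - 232 = 2√(12012); squaring, (γ^2 - 232)^2 = 4·12012, i.e. γ^4 - 464γ^2 + 53824 - 48048 = 0, i.e. γ^4 - 464γ^2 + 5776 = 0. So γ is a root of x^4 - 464x^2 + 5776. This polynomial is irreducible over Q: it has no rational root (each ±√78 ± √154 is irrational), and any factorization into two quadratics over Q would force √(12012) ∈ Q (pairing opposite roots) or √78, √154 ∈ Q (other pairings), all impossible. Hence [Q(γ):Q] = 4 = [Q(√78, √154):Q], so Q(γ) = Q(√78, √154).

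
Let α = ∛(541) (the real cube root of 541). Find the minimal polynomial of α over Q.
m_α(x) = x^3 - 541

α satisfies α^3 = 541, so x^3 - 541 annihilates α. By the rational root test, a rational root p/q (in lowest terms) of x^3 - 541 would satisfy p^3 = 541 q^3, forcing q = 1 and p^3 = 541; but 541 is not a perfect cube, contradiction. A monic cubic over Q with no rational root is irreducible (any nontrivial factorization would include a linear factor). Hence x^3 - 541 is the minimal polynomial of α, and in particular [Q(α):Q] = 3.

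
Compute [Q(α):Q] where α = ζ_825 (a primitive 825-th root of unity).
[Q(α):Q] = 400

The minimal polynomial of ζ_825 over Q is the 825-th cyclotomic polynomial Φ_825(x), which is irreducible over Q and has degree φ(825) = 400. Hence [Q(α):Q] = φ(825) = 400.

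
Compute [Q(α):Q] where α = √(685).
[Q(α):Q] = 2

[Q(α):Q] equals the degree of the minimal polynomial of α. Here α^2 = 685 and x^2 - 685 is irreducible (d = 685 is squarefree, ≠ 1, hence not a square), so deg(m_α) = 2. Thus [Q(α):Q] = 2.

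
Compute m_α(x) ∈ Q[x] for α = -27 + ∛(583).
m_α(x) = x^3 + 81x^2 + 2187x + 19100

Set β = α + 27 = ∛(583), so β^3 = 583. Then (α + 27)^3 - 583 = 0, i.e. α is a root of g(x) = (x + 27)^3 - 583 = x^3 + 81x^2 + 2187x + 19100. Since g(x) = h(x + 27) where h(x) = x^3 - 583, and h is irreducible over Q (because 583 is not a perfect cube, so h has no rational root, and a monic cubic with no rational root is irreducible), g is also irreducible (irreducibility is preserved under the substitution x → x + 27). Hence m_α(x) = x^3 + 81x^2 + 2187x + 19100.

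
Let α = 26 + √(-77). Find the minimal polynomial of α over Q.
m_α(x) = x^2 - 52x + 753

From α - 26 = √(-77), squaring gives (α - 26)^2 = -77, i.e. α^2 - 52α + 676 = -77, so α^2 - 52α + 753 = 0. The discriminant of x^2 - 52x + 753 is (-52)^2 - 4·(753) = 2704 - 3012 = -308, and 4·(-77) is not a perfect square in Q since -77 is squarefree and ≠ 1. Hence x^2 - 52x + 753 is irreducible over Q and is the minimal polynomial of α.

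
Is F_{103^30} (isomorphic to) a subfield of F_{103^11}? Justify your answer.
No: F_{103^30} is not a subfield of F_{103^11}

F_{p^m} embeds in F_{p^n} iff m | n. Here 30 ∤ 11 (since 11 = 0·30 + 11 with remainder 11 ≠ 0), so F_{103^30} is not a subfield of F_{103^11}. Equivalently: if it were, the tower law would give 30 = [F_{103^30}:F_103] dividing [F_{103^11}:F_103] = 11, contradiction.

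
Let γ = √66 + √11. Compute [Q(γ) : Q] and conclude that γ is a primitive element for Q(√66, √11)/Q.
[Q(γ) : Q] = 4 (equivalently, Q(γ) = Q(√66, √11))

Obviously Q(γ) ⊆ Q(√66, √11), and [Q(√66, √11):Q] = 4 (since 66, 11 are distinct squarefree integers > 1 with 726 not a perfect square). To show equality we compute the minimal polynomial of γ. From γ = √66 + √11: γ^2 = 66 + 2√(726) + 11 = 77 + 2√(726), so γ^2 - 77 = 2√(726); squaring, (γ^2 - 77)^2 = 4·726, i.e. γ^4 - 154γ^2 + 5929 - 2904 = 0, i.e. γ^4 - 154γ^2 + 3025 = 0. So γ is a root of x^4 - 154x^2 + 3025. This polynomial is irreducible over Q: it has no rational root (each ±√66 ± √11 is irrational), and any factorization into two quadratics over Q would force √(726) ∈ Q (pairing opposite roots) or √66, √11 ∈ Q (other pairings), all impossible. Hence [Q(γ):Q] = 4 = [Q(√66, √11):Q], so Q(γ) = Q(√66, √11).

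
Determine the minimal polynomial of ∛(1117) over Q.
m_α(x) = x^3 - 1117

α satisfies α^3 = 1117, so x^3 - 1117 annihilates α. By the rational root test, a rational root p/q (in lowest terms) of x^3 - 1117 would satisfy p^3 = 1117 q^3, forcing q = 1 and p^3 = 1117; but 1117 is not a perfect cube, contradiction. A monic cubic over Q with no rational root is irreducible (any nontrivial factorization would include a linear factor). Hence x^3 - 1117 is the minimal polynomial of α, and in particular [Q(α):Q] = 3.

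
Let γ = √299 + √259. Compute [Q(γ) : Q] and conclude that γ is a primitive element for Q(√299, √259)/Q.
[Q(γ) : Q] = 4 (equivalently, Q(γ) = Q(√299, √259))

Obviously Q(γ) ⊆ Q(√299, √259), and [Q(√299, √259):Q] = 4 (since 299, 259 are distinct squarefree integers > 1 with 77441 not a perfect square). To show equality we compute the minimal polynomial of γ. From γ = √299 + √259: γ^2 = 299 + 2√(77441) + 259 = 558 + 2√(77441), so γ^2 - 558 = 2√(77441); squaring, (γ^2 - 558)^2 = 4·77441, i.e. γ^4 - 1116γ^2 + 311364 - 309764 = 0, i.e. γ^4 - 1116γ^2 + 1600 = 0. So γ is a root of x^4 - 1116x^2 + 1600. This polynomial is irreducible over Q: it has no rational root (each ±√299 ± √259 is irrational), and any factorization into two quadratics over Q would force √(77441) ∈ Q (pairing opposite roots) or √299, √259 ∈ Q (other pairings), all impossible. Hence [Q(γ):Q] = 4 = [Q(√299, √259):Q], so Q(γ) = Q(√299, √259).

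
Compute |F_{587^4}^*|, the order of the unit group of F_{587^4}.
|F_{587^4}^*| = 118727795760

F_{587^4} has 587^4 = 118727795761 elements; its multiplicative group consists of all nonzero elements, so |F_{587^4}^*| = 118727795761 - 1 = 118727795760. (It is cyclic since any finite subgroup of the multiplicative group of a field is cyclic.)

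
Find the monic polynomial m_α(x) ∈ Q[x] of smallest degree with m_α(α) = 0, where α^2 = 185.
m_α(x) = x^2 - 185

α satisfies α^2 - 185 = 0, so x^2 - 185 annihilates α. Since d = 185 is squarefree and ≠ 1, it is not a perfect square in Q, so x^2 - 185 has no rational root and is therefore irreducible over Q (a degree-2 polynomial over a field is irreducible iff it has no root). Hence m_α(x) = x^2 - 185.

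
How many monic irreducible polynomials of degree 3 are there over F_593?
There are 69509088 monic irreducible polynomials of degree 3 over F_593

Each element of F_{593^3} that lies in no proper subfield is a root of exactly one monic irreducible of degree 3 over F_593, and each such polynomial has 3 distinct roots in F_{593^3}. By Möbius inversion the count is N_593(3) = (1/3) Σ_{d|3} μ(3/d) · 593^d = (1/3)(μ(3)·593^1 + μ(1)·593^3) = 208527264/3 = 69509088.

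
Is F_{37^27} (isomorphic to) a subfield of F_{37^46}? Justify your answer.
No: F_{37^27} is not a subfield of F_{37^46}

F_{p^m} embeds in F_{p^n} iff m | n. Here 27 ∤ 46 (since 46 = 1·27 + 19 with remainder 19 ≠ 0), so F_{37^27} is not a subfield of F_{37^46}. Equivalently: if it were, the tower law would give 27 = [F_{37^27}:F_37] dividing [F_{37^46}:F_37] = 46, contradiction.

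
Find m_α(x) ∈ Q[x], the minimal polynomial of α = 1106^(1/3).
m_α(x) = x^3 - 1106

α satisfies α^3 = 1106, so x^3 - 1106 annihilates α. By the rational root test, a rational root p/q (in lowest terms) of x^3 - 1106 would satisfy p^3 = 1106 q^3, forcing q = 1 and p^3 = 1106; but 1106 is not a perfect cube, contradiction. A monic cubic over Q with no rational root is irreducible (any nontrivial factorization would include a linear factor). Hence x^3 - 1106 is the minimal polynomial of α, and in particular [Q(α):Q] = 3.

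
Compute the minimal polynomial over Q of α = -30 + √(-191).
m_α(x) = x^2 + 60x + 1091

From α + 30 = √(-191), squaring gives (α + 30)^2 = -191, i.e. α^2 + 60α + 900 = -191, so α^2 + 60α + 1091 = 0. The discriminant of x^2 + 60x + 1091 is (60)^2 - 4·(1091) = 3600 - 4364 = -764, and 4·(-191) is not a perfect square in Q since -191 is squarefree and ≠ 1. Hence x^2 + 60x + 1091 is irreducible over Q and is the minimal polynomial of α.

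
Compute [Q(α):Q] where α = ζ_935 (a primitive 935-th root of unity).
[Q(α):Q] = 640

The minimal polynomial of ζ_935 over Q is the 935-th cyclotomic polynomial Φ_935(x), which is irreducible over Q and has degree φ(935) = 640. Hence [Q(α):Q] = φ(935) = 640.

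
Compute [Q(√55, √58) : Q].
[Q(√55, √58) : Q] = 4

[Q(√55):Q] = 2 (min poly x^2 - 55, irreducible since 55 is squarefree > 1). For the top step, suppose √58 ∈ Q(√55), say √58 = c + d√55 with c, d ∈ Q. Squaring: 58 = c^2 + 55d^2 + 2cd√55. Since √55 ∉ Q this forces 2cd = 0. If d = 0 then √58 = c ∈ Q, contradicting 58 squarefree > 1. If c = 0 then 58 = 55d^2, so 55·58 = (55d)^2 is a perfect square in Q — but 55·58 = 3190 is not a perfect square (since 55 and 58 are distinct squarefree integers). Contradiction. Hence √58 ∉ Q(√55), so x^2 - 58 stays irreducible over Q(√55) and [Q(√55, √58) : Q(√55)] = 2. By the tower law, [Q(√55, √58) : Q] = 2 · 2 = 4.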